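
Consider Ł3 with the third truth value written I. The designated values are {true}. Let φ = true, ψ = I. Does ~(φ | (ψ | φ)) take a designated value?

No

ψ | φ = I | true = true
φ | (ψ | φ) = true | true = true
~(φ | (ψ | φ)) = ~true = false
false ∉ {true}.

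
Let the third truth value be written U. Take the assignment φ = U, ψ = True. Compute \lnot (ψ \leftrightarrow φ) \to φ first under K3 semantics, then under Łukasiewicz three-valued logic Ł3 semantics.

In K3: ψ \leftrightarrow φ = True \leftrightarrow U = U
\lnot (ψ \leftrightarrow φ) = \lnot U = U
\lnot (ψ \leftrightarrow φ) \to φ = U \to U = U  [\lnot U \lor U]
In Łukasiewicz three-valued logic Ł3: ψ \leftrightarrow φ = True \leftrightarrow U = U
\lnot (ψ \leftrightarrow φ) = \lnot U = U
\lnot (ψ \leftrightarrow φ) \to φ = U \to U = True
They differ because K3 and Łukasiewicz three-valued logic Ł3 treat U differently under implication.

U; True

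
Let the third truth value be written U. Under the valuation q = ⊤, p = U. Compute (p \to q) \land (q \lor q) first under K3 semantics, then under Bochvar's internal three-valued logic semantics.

In K3: p \to q = U \to ⊤ = ⊤
q \lor q = ⊤ \lor ⊤ = ⊤
(p \to q) \land (q \lor q) = ⊤ \land ⊤ = ⊤
In Bochvar's internal three-valued logic: p \to q = U \to ⊤ = U  [any arg is the third value ⇒ result is the third value]
q \lor q = ⊤ \lor ⊤ = ⊤
(p \to q) \land (q \lor q) = U \land ⊤ = U
They differ because K3 and Bochvar's internal three-valued logic treat U differently under the binary connectives.

⊤; U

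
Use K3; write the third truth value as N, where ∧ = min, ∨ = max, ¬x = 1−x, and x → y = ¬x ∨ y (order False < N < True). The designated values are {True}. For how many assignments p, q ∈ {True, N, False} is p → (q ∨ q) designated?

Of the 9 assignments, 5 give a value in {True}.

5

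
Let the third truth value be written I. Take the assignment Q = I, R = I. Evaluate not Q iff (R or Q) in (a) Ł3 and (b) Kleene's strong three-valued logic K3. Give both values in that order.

In Ł3: not Q = not I = I
R or Q = I or I = I
not Q iff (R or Q) = I iff I = true
In Kleene's strong three-valued logic K3: not Q = not I = I
R or Q = I or I = I
not Q iff (R or Q) = I iff I = I
They differ because Ł3 and Kleene's strong three-valued logic K3 treat I differently under implication.

true; I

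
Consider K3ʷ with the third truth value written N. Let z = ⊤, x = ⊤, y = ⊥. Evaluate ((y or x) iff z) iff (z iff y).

y or x = ⊥ or ⊤ = ⊤
(y or x) iff z = ⊤ iff ⊤ = ⊤
z iff y = ⊤ iff ⊥ = ⊥
((y or x) iff z) iff (z iff y) = ⊤ iff ⊥ = ⊥

⊥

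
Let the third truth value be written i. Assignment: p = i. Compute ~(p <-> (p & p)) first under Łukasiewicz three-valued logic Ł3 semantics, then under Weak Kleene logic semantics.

False; i

In Łukasiewicz three-valued logic Ł3: p & p = i & i = i
p <-> (p & p) = i <-> i = True  [1 − |½−½|]
~(p <-> (p & p)) = ~True = False
In Weak Kleene logic: p & p = i & i = i
p <-> (p & p) = i <-> i = i
~(p <-> (p & p)) = ~i = i
They differ because Łukasiewicz three-valued logic Ł3 and Weak Kleene logic treat i differently under the binary connectives.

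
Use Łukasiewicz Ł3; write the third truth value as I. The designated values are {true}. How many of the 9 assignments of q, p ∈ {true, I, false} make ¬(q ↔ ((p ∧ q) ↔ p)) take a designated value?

Designated under: (q=false, p=false).

1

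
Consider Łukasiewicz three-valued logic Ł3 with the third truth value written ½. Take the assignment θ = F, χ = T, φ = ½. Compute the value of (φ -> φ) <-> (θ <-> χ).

φ -> φ = ½ -> ½ = T
θ <-> χ = F <-> T = F
(φ -> φ) <-> (θ <-> χ) = T <-> F = F

F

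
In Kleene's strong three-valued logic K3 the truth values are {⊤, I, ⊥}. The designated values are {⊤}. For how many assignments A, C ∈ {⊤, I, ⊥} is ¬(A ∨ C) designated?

Designated under: (A=⊥, C=⊥).

1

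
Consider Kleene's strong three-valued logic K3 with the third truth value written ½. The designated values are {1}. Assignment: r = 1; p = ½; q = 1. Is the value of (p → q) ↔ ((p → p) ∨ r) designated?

Yes

p → q = ½ → 1 = 1  [¬½ ∨ 1]
p → p = ½ → ½ = ½
(p → p) ∨ r = ½ ∨ 1 = 1
(p → q) ↔ ((p → p) ∨ r) = 1 ↔ 1 = 1
1 ∈ {1}.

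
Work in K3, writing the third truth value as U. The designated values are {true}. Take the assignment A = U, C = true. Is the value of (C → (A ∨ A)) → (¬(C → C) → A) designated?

Yes

A ∨ A = U ∨ U = U
C → (A ∨ A) = true → U = U  [¬true ∨ U]
C → C = true → true = true
¬(C → C) = ¬true = false
¬(C → C) → A = false → U = true
(C → (A ∨ A)) → (¬(C → C) → A) = U → true = true
true ∈ {true}.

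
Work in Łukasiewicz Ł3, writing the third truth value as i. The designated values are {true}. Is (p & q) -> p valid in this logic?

Every assignment of p, q over {true, i, false} gives a value in {true}.
In particular, with p=i, q=i: (p & q) -> p = true.

Yes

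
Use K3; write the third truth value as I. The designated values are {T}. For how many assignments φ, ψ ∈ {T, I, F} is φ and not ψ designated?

Designated under: (φ=T, ψ=F).

1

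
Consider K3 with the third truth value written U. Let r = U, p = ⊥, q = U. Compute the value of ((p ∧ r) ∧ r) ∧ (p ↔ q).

p ∧ r = ⊥ ∧ U = ⊥
(p ∧ r) ∧ r = ⊥ ∧ U = ⊥
p ↔ q = ⊥ ↔ U = U
((p ∧ r) ∧ r) ∧ (p ↔ q) = ⊥ ∧ U = ⊥

⊥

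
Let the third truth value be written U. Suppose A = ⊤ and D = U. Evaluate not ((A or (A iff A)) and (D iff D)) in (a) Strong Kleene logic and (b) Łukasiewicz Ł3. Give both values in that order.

In Strong Kleene logic: A iff A = ⊤ iff ⊤ = ⊤
A or (A iff A) = ⊤ or ⊤ = ⊤
D iff D = U iff U = U
(A or (A iff A)) and (D iff D) = ⊤ and U = U
not ((A or (A iff A)) and (D iff D)) = not U = U
In Łukasiewicz Ł3: A iff A = ⊤ iff ⊤ = ⊤
A or (A iff A) = ⊤ or ⊤ = ⊤
D iff D = U iff U = ⊤  [1 − |½−½|]
(A or (A iff A)) and (D iff D) = ⊤ and ⊤ = ⊤
not ((A or (A iff A)) and (D iff D)) = not ⊤ = ⊥
They differ because Strong Kleene logic and Łukasiewicz Ł3 treat U differently under implication.

U; ⊥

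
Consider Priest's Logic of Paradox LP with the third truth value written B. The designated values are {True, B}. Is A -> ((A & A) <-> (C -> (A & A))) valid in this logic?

Every assignment of A, C over {True, B, False} gives a value in {True, B}.
In particular, with A=B, C=B: A -> ((A & A) <-> (C -> (A & A))) = B.

Yes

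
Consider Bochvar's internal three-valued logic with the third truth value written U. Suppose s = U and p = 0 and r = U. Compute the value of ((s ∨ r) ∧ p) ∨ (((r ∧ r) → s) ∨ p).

s ∨ r = U ∨ U = U
(s ∨ r) ∧ p = U ∧ 0 = U
r ∧ r = U ∧ U = U
(r ∧ r) → s = U → U = U  [any arg is the third value ⇒ result is the third value]
((r ∧ r) → s) ∨ p = U ∨ 0 = U
((s ∨ r) ∧ p) ∨ (((r ∧ r) → s) ∨ p) = U ∨ U = U

U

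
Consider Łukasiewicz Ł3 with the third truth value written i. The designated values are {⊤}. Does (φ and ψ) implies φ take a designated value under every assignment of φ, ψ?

Every assignment of φ, ψ over {⊤, i, ⊥} gives a value in {⊤}.
In particular, with φ=i, ψ=i: (φ and ψ) implies φ = ⊤.

Yes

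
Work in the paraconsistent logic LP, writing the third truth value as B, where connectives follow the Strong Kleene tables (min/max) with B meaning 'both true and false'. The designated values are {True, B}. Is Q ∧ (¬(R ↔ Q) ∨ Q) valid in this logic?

Countermodel: Q=False, R=True gives False, which is not designated.

No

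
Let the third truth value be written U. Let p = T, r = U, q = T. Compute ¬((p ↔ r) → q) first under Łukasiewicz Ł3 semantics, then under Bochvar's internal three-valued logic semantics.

F; U

In Łukasiewicz Ł3: p ↔ r = T ↔ U = U
(p ↔ r) → q = U → T = T
¬((p ↔ r) → q) = ¬T = F
In Bochvar's internal three-valued logic: p ↔ r = T ↔ U = U
(p ↔ r) → q = U → T = U  [any arg is the third value ⇒ result is the third value]
¬((p ↔ r) → q) = ¬U = U
They differ because Łukasiewicz Ł3 and Bochvar's internal three-valued logic treat U differently under the binary connectives.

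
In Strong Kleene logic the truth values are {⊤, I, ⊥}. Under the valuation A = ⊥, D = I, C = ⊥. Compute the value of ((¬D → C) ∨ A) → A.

¬D = ¬I = I
¬D → C = I → ⊥ = I  [¬I ∨ ⊥]
(¬D → C) ∨ A = I ∨ ⊥ = I
((¬D → C) ∨ A) → A = I → ⊥ = I

I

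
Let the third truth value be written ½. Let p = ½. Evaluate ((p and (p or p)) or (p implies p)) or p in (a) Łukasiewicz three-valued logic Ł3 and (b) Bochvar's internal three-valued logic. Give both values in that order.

In Łukasiewicz three-valued logic Ł3: p or p = ½ or ½ = ½
p and (p or p) = ½ and ½ = ½
p implies p = ½ implies ½ = ⊤  [min(1, 1−½+½)]
(p and (p or p)) or (p implies p) = ½ or ⊤ = ⊤
((p and (p or p)) or (p implies p)) or p = ⊤ or ½ = ⊤
In Bochvar's internal three-valued logic: p or p = ½ or ½ = ½
p and (p or p) = ½ and ½ = ½
p implies p = ½ implies ½ = ½
(p and (p or p)) or (p implies p) = ½ or ½ = ½
((p and (p or p)) or (p implies p)) or p = ½ or ½ = ½
They differ because Łukasiewicz three-valued logic Ł3 and Bochvar's internal three-valued logic treat ½ differently under the binary connectives.

⊤; ½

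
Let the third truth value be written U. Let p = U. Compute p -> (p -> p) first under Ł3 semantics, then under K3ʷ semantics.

In Ł3: p -> p = U -> U = 1  [min(1, 1−½+½)]
p -> (p -> p) = U -> 1 = 1
In K3ʷ: p -> p = U -> U = U  [any arg is the third value ⇒ result is the third value]
p -> (p -> p) = U -> U = U
They differ because Ł3 and K3ʷ treat U differently under the binary connectives.

1; U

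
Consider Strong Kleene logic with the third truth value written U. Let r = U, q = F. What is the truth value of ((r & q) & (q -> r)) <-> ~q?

F

r & q = U & F = F
q -> r = F -> U = T  [~F | U]
(r & q) & (q -> r) = F & T = F
~q = ~F = T
((r & q) & (q -> r)) <-> ~q = F <-> T = F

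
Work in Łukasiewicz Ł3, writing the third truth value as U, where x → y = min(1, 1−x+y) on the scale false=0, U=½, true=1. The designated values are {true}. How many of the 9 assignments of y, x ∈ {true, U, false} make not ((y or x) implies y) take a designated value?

1

Designated under: (y=false, x=true).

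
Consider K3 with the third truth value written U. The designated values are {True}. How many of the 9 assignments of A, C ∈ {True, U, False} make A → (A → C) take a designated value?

Of the 9 assignments, 5 give a value in {True}.

5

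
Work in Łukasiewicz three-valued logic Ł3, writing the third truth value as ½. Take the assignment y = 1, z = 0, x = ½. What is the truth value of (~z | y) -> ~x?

~z = ~0 = 1
~z | y = 1 | 1 = 1
~x = ~½ = ½
(~z | y) -> ~x = 1 -> ½ = ½

½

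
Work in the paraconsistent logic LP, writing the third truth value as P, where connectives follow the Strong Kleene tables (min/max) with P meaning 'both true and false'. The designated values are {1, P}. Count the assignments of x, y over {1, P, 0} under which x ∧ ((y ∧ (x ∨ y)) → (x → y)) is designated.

Of the 9 assignments, 6 give a value in {1, P}.

6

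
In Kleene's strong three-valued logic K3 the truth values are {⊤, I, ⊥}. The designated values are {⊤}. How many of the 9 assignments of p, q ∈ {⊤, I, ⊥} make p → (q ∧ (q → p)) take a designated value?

4

Designated under: (p=⊤, q=⊤); (p=⊥, q=⊤); (p=⊥, q=I); (p=⊥, q=⊥).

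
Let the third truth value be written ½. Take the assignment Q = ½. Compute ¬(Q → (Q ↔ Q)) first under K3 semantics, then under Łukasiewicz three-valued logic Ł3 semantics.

½; ⊥

In K3: Q ↔ Q = ½ ↔ ½ = ½
Q → (Q ↔ Q) = ½ → ½ = ½
¬(Q → (Q ↔ Q)) = ¬½ = ½
In Łukasiewicz three-valued logic Ł3: Q ↔ Q = ½ ↔ ½ = ⊤  [1 − |½−½|]
Q → (Q ↔ Q) = ½ → ⊤ = ⊤
¬(Q → (Q ↔ Q)) = ¬⊤ = ⊥
They differ because K3 and Łukasiewicz three-valued logic Ł3 treat ½ differently under implication.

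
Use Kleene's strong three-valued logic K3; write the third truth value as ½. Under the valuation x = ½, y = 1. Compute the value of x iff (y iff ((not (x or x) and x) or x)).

½

x or x = ½ or ½ = ½
not (x or x) = not ½ = ½
not (x or x) and x = ½ and ½ = ½
(not (x or x) and x) or x = ½ or ½ = ½
y iff ((not (x or x) and x) or x) = 1 iff ½ = ½
x iff (y iff ((not (x or x) and x) or x)) = ½ iff ½ = ½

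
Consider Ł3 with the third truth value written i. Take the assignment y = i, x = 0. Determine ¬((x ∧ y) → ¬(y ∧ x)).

0

x ∧ y = 0 ∧ i = 0
y ∧ x = i ∧ 0 = 0
¬(y ∧ x) = ¬0 = 1
(x ∧ y) → ¬(y ∧ x) = 0 → 1 = 1
¬((x ∧ y) → ¬(y ∧ x)) = ¬1 = 0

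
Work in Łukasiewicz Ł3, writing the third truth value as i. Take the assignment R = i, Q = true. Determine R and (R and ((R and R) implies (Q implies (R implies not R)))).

R and R = i and i = i
not R = not i = i
R implies not R = i implies i = true  [min(1, 1−½+½)]
Q implies (R implies not R) = true implies true = true
(R and R) implies (Q implies (R implies not R)) = i implies true = true
R and ((R and R) implies (Q implies (R implies not R))) = i and true = i
R and (R and ((R and R) implies (Q implies (R implies not R)))) = i and i = i

i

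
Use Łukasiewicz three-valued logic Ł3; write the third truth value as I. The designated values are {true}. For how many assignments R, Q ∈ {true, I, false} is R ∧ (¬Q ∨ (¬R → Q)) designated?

Designated under: (R=true, Q=true); (R=true, Q=I); (R=true, Q=false).

3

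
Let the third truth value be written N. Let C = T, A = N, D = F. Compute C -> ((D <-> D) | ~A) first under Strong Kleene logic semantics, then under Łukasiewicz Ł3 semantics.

In Strong Kleene logic: D <-> D = F <-> F = T
~A = ~N = N
(D <-> D) | ~A = T | N = T
C -> ((D <-> D) | ~A) = T -> T = T
In Łukasiewicz Ł3: D <-> D = F <-> F = T
~A = ~N = N
(D <-> D) | ~A = T | N = T
C -> ((D <-> D) | ~A) = T -> T = T

T; T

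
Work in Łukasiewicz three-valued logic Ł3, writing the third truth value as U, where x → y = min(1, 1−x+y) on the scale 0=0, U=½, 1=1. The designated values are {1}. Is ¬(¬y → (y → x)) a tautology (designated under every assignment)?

Countermodel: y=1, x=1 gives 0, which is not designated.

No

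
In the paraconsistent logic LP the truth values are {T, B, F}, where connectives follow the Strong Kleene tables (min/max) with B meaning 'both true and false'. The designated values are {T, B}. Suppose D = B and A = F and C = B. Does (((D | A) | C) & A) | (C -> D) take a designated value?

D | A = B | F = B
(D | A) | C = B | B = B
((D | A) | C) & A = B & F = F
C -> D = B -> B = B
(((D | A) | C) & A) | (C -> D) = F | B = B
B ∈ {T, B}.

Yes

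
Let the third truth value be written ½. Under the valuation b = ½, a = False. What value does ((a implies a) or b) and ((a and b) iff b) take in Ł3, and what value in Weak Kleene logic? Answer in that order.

In Ł3: a implies a = False implies False = True
(a implies a) or b = True or ½ = True
a and b = False and ½ = False
(a and b) iff b = False iff ½ = ½  [1 − |0−½|]
((a implies a) or b) and ((a and b) iff b) = True and ½ = ½
In Weak Kleene logic: a implies a = False implies False = True
(a implies a) or b = True or ½ = ½
a and b = False and ½ = ½
(a and b) iff b = ½ iff ½ = ½
((a implies a) or b) and ((a and b) iff b) = ½ and ½ = ½

½; ½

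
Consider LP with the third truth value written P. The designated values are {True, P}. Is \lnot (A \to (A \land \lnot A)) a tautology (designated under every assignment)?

Countermodel: A=False gives False, which is not designated.

No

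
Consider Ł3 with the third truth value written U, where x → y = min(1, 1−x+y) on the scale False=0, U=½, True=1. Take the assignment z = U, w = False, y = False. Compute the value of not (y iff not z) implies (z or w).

not z = not U = U
y iff not z = False iff U = U
not (y iff not z) = not U = U
z or w = U or False = U
not (y iff not z) implies (z or w) = U implies U = True

True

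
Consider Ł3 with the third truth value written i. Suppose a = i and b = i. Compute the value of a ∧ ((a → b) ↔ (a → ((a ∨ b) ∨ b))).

a → b = i → i = ⊤  [min(1, 1−½+½)]
a ∨ b = i ∨ i = i
(a ∨ b) ∨ b = i ∨ i = i
a → ((a ∨ b) ∨ b) = i → i = ⊤
(a → b) ↔ (a → ((a ∨ b) ∨ b)) = ⊤ ↔ ⊤ = ⊤
a ∧ ((a → b) ↔ (a → ((a ∨ b) ∨ b))) = i ∧ ⊤ = i

i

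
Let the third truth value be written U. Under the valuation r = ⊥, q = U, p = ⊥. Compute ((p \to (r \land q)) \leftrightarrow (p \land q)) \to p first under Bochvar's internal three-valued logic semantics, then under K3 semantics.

In Bochvar's internal three-valued logic: r \land q = ⊥ \land U = U
p \to (r \land q) = ⊥ \to U = U
p \land q = ⊥ \land U = U
(p \to (r \land q)) \leftrightarrow (p \land q) = U \leftrightarrow U = U
((p \to (r \land q)) \leftrightarrow (p \land q)) \to p = U \to ⊥ = U
In K3: r \land q = ⊥ \land U = ⊥
p \to (r \land q) = ⊥ \to ⊥ = ⊤
p \land q = ⊥ \land U = ⊥
(p \to (r \land q)) \leftrightarrow (p \land q) = ⊤ \leftrightarrow ⊥ = ⊥
((p \to (r \land q)) \leftrightarrow (p \land q)) \to p = ⊥ \to ⊥ = ⊤
They differ because Bochvar's internal three-valued logic and K3 treat U differently under the binary connectives.

U; ⊤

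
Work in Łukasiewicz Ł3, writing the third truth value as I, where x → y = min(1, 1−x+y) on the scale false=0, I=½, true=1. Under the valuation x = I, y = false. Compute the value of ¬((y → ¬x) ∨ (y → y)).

false

¬x = ¬I = I
y → ¬x = false → I = true  [min(1, 1−0+½)]
y → y = false → false = true
(y → ¬x) ∨ (y → y) = true ∨ true = true
¬((y → ¬x) ∨ (y → y)) = ¬true = false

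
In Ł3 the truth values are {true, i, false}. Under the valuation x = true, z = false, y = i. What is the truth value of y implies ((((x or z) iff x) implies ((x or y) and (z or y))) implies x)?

x or z = true or false = true
(x or z) iff x = true iff true = true
x or y = true or i = true
z or y = false or i = i
(x or y) and (z or y) = true and i = i
((x or z) iff x) implies ((x or y) and (z or y)) = true implies i = i  [min(1, 1−1+½)]
(((x or z) iff x) implies ((x or y) and (z or y))) implies x = i implies true = true
y implies ((((x or z) iff x) implies ((x or y) and (z or y))) implies x) = i implies true = true

true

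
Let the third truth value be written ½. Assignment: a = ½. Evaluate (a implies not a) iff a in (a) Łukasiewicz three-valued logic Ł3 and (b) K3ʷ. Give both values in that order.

In Łukasiewicz three-valued logic Ł3: not a = not ½ = ½
a implies not a = ½ implies ½ = True  [min(1, 1−½+½)]
(a implies not a) iff a = True iff ½ = ½
In K3ʷ: not a = not ½ = ½
a implies not a = ½ implies ½ = ½
(a implies not a) iff a = ½ iff ½ = ½

½; ½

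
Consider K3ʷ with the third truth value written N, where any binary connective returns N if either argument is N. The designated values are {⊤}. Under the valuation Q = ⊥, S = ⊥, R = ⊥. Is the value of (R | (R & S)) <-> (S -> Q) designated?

R & S = ⊥ & ⊥ = ⊥
R | (R & S) = ⊥ | ⊥ = ⊥
S -> Q = ⊥ -> ⊥ = ⊤
(R | (R & S)) <-> (S -> Q) = ⊥ <-> ⊤ = ⊥
⊥ ∉ {⊤}.

No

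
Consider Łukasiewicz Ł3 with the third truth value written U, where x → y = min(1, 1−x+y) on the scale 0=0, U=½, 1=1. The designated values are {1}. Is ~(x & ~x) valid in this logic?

Countermodel: x=U gives U, which is not designated.

No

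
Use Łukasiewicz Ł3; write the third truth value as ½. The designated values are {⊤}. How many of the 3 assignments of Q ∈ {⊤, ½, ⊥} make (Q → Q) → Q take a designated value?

1

Q=⊤: ⊤ ✓
Q=½: ½ ·
Q=⊥: ⊥ ·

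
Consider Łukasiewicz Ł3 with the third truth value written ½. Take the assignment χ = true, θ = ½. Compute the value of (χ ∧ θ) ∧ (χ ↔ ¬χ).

false

χ ∧ θ = true ∧ ½ = ½
¬χ = ¬true = false
χ ↔ ¬χ = true ↔ false = false
(χ ∧ θ) ∧ (χ ↔ ¬χ) = ½ ∧ false = false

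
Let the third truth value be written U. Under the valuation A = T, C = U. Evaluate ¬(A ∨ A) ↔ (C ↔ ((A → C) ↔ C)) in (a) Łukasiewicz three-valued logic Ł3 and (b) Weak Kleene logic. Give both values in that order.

In Łukasiewicz three-valued logic Ł3: A ∨ A = T ∨ T = T
¬(A ∨ A) = ¬T = F
A → C = T → U = U  [min(1, 1−1+½)]
(A → C) ↔ C = U ↔ U = T
C ↔ ((A → C) ↔ C) = U ↔ T = U
¬(A ∨ A) ↔ (C ↔ ((A → C) ↔ C)) = F ↔ U = U
In Weak Kleene logic: A ∨ A = T ∨ T = T
¬(A ∨ A) = ¬T = F
A → C = T → U = U
(A → C) ↔ C = U ↔ U = U
C ↔ ((A → C) ↔ C) = U ↔ U = U
¬(A ∨ A) ↔ (C ↔ ((A → C) ↔ C)) = F ↔ U = U

U; U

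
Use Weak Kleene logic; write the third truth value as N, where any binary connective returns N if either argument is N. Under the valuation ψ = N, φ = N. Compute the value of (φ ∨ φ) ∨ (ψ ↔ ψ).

N

φ ∨ φ = N ∨ N = N
ψ ↔ ψ = N ↔ N = N
(φ ∨ φ) ∨ (ψ ↔ ψ) = N ∨ N = N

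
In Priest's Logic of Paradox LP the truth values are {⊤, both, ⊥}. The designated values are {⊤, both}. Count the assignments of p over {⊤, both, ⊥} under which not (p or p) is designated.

p=⊤: ⊥ ·
p=both: both ✓
p=⊥: ⊤ ✓

2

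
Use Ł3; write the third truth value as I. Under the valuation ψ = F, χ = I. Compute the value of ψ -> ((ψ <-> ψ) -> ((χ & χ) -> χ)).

T

ψ <-> ψ = F <-> F = T
χ & χ = I & I = I
(χ & χ) -> χ = I -> I = T  [min(1, 1−½+½)]
(ψ <-> ψ) -> ((χ & χ) -> χ) = T -> T = T
ψ -> ((ψ <-> ψ) -> ((χ & χ) -> χ)) = F -> T = T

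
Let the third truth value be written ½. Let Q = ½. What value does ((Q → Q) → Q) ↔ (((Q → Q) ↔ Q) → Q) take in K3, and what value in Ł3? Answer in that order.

½; ½

In K3: Q → Q = ½ → ½ = ½  [¬½ ∨ ½]
(Q → Q) → Q = ½ → ½ = ½
Q → Q = ½ → ½ = ½
(Q → Q) ↔ Q = ½ ↔ ½ = ½
((Q → Q) ↔ Q) → Q = ½ → ½ = ½
((Q → Q) → Q) ↔ (((Q → Q) ↔ Q) → Q) = ½ ↔ ½ = ½
In Ł3: Q → Q = ½ → ½ = T  [min(1, 1−½+½)]
(Q → Q) → Q = T → ½ = ½
Q → Q = ½ → ½ = T
(Q → Q) ↔ Q = T ↔ ½ = ½
((Q → Q) ↔ Q) → Q = ½ → ½ = T
((Q → Q) → Q) ↔ (((Q → Q) ↔ Q) → Q) = ½ ↔ T = ½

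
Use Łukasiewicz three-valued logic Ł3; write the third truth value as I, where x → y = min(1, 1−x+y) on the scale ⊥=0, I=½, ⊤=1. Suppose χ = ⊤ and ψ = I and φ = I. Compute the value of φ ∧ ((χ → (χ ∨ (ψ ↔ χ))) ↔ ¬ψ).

ψ ↔ χ = I ↔ ⊤ = I
χ ∨ (ψ ↔ χ) = ⊤ ∨ I = ⊤
χ → (χ ∨ (ψ ↔ χ)) = ⊤ → ⊤ = ⊤
¬ψ = ¬I = I
(χ → (χ ∨ (ψ ↔ χ))) ↔ ¬ψ = ⊤ ↔ I = I
φ ∧ ((χ → (χ ∨ (ψ ↔ χ))) ↔ ¬ψ) = I ∧ I = I

I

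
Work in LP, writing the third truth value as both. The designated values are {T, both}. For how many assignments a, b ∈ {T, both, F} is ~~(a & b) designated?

4

Designated under: (a=T, b=T); (a=T, b=both); (a=both, b=T); (a=both, b=both).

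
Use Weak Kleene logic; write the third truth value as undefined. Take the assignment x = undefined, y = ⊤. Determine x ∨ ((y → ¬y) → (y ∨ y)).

undefined

¬y = ¬⊤ = ⊥
y → ¬y = ⊤ → ⊥ = ⊥
y ∨ y = ⊤ ∨ ⊤ = ⊤
(y → ¬y) → (y ∨ y) = ⊥ → ⊤ = ⊤
x ∨ ((y → ¬y) → (y ∨ y)) = undefined ∨ ⊤ = undefined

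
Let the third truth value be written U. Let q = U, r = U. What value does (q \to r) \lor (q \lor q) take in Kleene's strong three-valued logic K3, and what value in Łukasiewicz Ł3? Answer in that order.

In Kleene's strong three-valued logic K3: q \to r = U \to U = U
q \lor q = U \lor U = U
(q \to r) \lor (q \lor q) = U \lor U = U
In Łukasiewicz Ł3: q \to r = U \to U = ⊤
q \lor q = U \lor U = U
(q \to r) \lor (q \lor q) = ⊤ \lor U = ⊤
They differ because Kleene's strong three-valued logic K3 and Łukasiewicz Ł3 treat U differently under implication.

U; ⊤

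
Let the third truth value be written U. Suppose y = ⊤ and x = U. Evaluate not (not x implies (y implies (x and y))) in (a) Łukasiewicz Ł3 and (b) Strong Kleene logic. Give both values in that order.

⊥; U

In Łukasiewicz Ł3: not x = not U = U
x and y = U and ⊤ = U
y implies (x and y) = ⊤ implies U = U  [min(1, 1−1+½)]
not x implies (y implies (x and y)) = U implies U = ⊤
not (not x implies (y implies (x and y))) = not ⊤ = ⊥
In Strong Kleene logic: not x = not U = U
x and y = U and ⊤ = U
y implies (x and y) = ⊤ implies U = U
not x implies (y implies (x and y)) = U implies U = U
not (not x implies (y implies (x and y))) = not U = U
They differ because Łukasiewicz Ł3 and Strong Kleene logic treat U differently under implication.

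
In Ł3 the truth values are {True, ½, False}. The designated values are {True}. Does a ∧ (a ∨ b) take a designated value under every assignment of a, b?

Countermodel: a=½, b=True gives ½, which is not designated.

No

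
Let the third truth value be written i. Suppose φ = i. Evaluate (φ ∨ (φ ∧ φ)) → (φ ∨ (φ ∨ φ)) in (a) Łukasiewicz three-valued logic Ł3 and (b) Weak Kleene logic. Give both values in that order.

In Łukasiewicz three-valued logic Ł3: φ ∧ φ = i ∧ i = i
φ ∨ (φ ∧ φ) = i ∨ i = i
φ ∨ φ = i ∨ i = i
φ ∨ (φ ∨ φ) = i ∨ i = i
(φ ∨ (φ ∧ φ)) → (φ ∨ (φ ∨ φ)) = i → i = ⊤  [min(1, 1−½+½)]
In Weak Kleene logic: φ ∧ φ = i ∧ i = i
φ ∨ (φ ∧ φ) = i ∨ i = i
φ ∨ φ = i ∨ i = i
φ ∨ (φ ∨ φ) = i ∨ i = i
(φ ∨ (φ ∧ φ)) → (φ ∨ (φ ∨ φ)) = i → i = i  [any arg is the third value ⇒ result is the third value]
They differ because Łukasiewicz three-valued logic Ł3 and Weak Kleene logic treat i differently under the binary connectives.

⊤; i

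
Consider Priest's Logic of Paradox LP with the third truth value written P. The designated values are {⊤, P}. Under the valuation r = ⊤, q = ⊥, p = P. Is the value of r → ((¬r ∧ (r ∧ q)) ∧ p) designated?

¬r = ¬⊤ = ⊥
r ∧ q = ⊤ ∧ ⊥ = ⊥
¬r ∧ (r ∧ q) = ⊥ ∧ ⊥ = ⊥
(¬r ∧ (r ∧ q)) ∧ p = ⊥ ∧ P = ⊥
r → ((¬r ∧ (r ∧ q)) ∧ p) = ⊤ → ⊥ = ⊥
⊥ ∉ {⊤, P}.

No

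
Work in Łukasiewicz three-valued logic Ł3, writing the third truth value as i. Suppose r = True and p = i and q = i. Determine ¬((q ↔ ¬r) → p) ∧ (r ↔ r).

¬r = ¬True = False
q ↔ ¬r = i ↔ False = i  [1 − |½−0|]
(q ↔ ¬r) → p = i → i = True
¬((q ↔ ¬r) → p) = ¬True = False
r ↔ r = True ↔ True = True
¬((q ↔ ¬r) → p) ∧ (r ↔ r) = False ∧ True = False

False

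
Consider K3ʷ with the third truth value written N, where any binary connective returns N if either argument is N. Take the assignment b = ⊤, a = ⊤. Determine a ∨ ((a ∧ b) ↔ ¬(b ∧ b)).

a ∧ b = ⊤ ∧ ⊤ = ⊤
b ∧ b = ⊤ ∧ ⊤ = ⊤
¬(b ∧ b) = ¬⊤ = ⊥
(a ∧ b) ↔ ¬(b ∧ b) = ⊤ ↔ ⊥ = ⊥
a ∨ ((a ∧ b) ↔ ¬(b ∧ b)) = ⊤ ∨ ⊥ = ⊤

⊤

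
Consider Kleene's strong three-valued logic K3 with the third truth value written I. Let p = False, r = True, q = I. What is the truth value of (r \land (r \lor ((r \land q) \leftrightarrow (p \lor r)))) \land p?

False

r \land q = True \land I = I
p \lor r = False \lor True = True
(r \land q) \leftrightarrow (p \lor r) = I \leftrightarrow True = I
r \lor ((r \land q) \leftrightarrow (p \lor r)) = True \lor I = True
r \land (r \lor ((r \land q) \leftrightarrow (p \lor r))) = True \land True = True
(r \land (r \lor ((r \land q) \leftrightarrow (p \lor r)))) \land p = True \land False = False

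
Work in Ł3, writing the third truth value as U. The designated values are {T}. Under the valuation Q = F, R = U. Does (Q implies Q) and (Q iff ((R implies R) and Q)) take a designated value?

Yes

Q implies Q = F implies F = T
R implies R = U implies U = T  [min(1, 1−½+½)]
(R implies R) and Q = T and F = F
Q iff ((R implies R) and Q) = F iff F = T
(Q implies Q) and (Q iff ((R implies R) and Q)) = T and T = T
T ∈ {T}.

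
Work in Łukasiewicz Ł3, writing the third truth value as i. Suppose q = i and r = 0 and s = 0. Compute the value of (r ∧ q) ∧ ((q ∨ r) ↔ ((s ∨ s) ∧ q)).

r ∧ q = 0 ∧ i = 0
q ∨ r = i ∨ 0 = i
s ∨ s = 0 ∨ 0 = 0
(s ∨ s) ∧ q = 0 ∧ i = 0
(q ∨ r) ↔ ((s ∨ s) ∧ q) = i ↔ 0 = i
(r ∧ q) ∧ ((q ∨ r) ↔ ((s ∨ s) ∧ q)) = 0 ∧ i = 0

0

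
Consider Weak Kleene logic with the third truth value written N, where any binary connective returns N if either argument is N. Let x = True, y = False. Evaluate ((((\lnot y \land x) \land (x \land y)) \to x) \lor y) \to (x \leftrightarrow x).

True

\lnot y = \lnot False = True
\lnot y \land x = True \land True = True
x \land y = True \land False = False
(\lnot y \land x) \land (x \land y) = True \land False = False
((\lnot y \land x) \land (x \land y)) \to x = False \to True = True
(((\lnot y \land x) \land (x \land y)) \to x) \lor y = True \lor False = True
x \leftrightarrow x = True \leftrightarrow True = True
((((\lnot y \land x) \land (x \land y)) \to x) \lor y) \to (x \leftrightarrow x) = True \to True = True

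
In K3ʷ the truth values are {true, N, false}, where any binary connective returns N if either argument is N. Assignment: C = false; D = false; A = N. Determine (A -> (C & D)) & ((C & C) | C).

N

C & D = false & false = false
A -> (C & D) = N -> false = N  [any arg is the third value ⇒ result is the third value]
C & C = false & false = false
(C & C) | C = false | false = false
(A -> (C & D)) & ((C & C) | C) = N & false = N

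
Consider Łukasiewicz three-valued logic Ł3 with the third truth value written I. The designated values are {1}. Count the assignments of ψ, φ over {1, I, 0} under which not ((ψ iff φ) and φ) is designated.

Designated under: (ψ=1, φ=0); (ψ=I, φ=0); (ψ=0, φ=1); (ψ=0, φ=0).

4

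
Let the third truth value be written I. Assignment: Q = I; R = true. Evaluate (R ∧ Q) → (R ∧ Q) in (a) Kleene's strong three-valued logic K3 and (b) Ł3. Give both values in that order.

In Kleene's strong three-valued logic K3: R ∧ Q = true ∧ I = I
R ∧ Q = true ∧ I = I
(R ∧ Q) → (R ∧ Q) = I → I = I
In Ł3: R ∧ Q = true ∧ I = I
R ∧ Q = true ∧ I = I
(R ∧ Q) → (R ∧ Q) = I → I = true
They differ because Kleene's strong three-valued logic K3 and Ł3 treat I differently under implication.

I; true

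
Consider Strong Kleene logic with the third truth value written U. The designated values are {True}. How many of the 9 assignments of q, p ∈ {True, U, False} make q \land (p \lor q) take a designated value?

3

Designated under: (q=True, p=True); (q=True, p=U); (q=True, p=False).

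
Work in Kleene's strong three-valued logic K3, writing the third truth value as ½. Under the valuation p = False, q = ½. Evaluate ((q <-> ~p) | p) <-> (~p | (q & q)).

~p = ~False = True
q <-> ~p = ½ <-> True = ½
(q <-> ~p) | p = ½ | False = ½
~p = ~False = True
q & q = ½ & ½ = ½
~p | (q & q) = True | ½ = True
((q <-> ~p) | p) <-> (~p | (q & q)) = ½ <-> True = ½

½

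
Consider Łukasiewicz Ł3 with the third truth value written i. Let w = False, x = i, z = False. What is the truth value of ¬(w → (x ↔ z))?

x ↔ z = i ↔ False = i
w → (x ↔ z) = False → i = True
¬(w → (x ↔ z)) = ¬True = False

False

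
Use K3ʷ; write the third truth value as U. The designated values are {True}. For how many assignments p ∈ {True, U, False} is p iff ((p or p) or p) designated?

p=True: True ✓
p=U: U ·
p=False: True ✓

2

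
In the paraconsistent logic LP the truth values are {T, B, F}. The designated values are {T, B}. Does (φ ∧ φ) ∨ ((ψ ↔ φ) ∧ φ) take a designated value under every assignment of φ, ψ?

Countermodel: φ=F, ψ=T gives F, which is not designated.

No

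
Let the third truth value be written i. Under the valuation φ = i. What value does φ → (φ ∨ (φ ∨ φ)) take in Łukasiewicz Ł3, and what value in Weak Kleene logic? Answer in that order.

In Łukasiewicz Ł3: φ ∨ φ = i ∨ i = i
φ ∨ (φ ∨ φ) = i ∨ i = i
φ → (φ ∨ (φ ∨ φ)) = i → i = ⊤  [min(1, 1−½+½)]
In Weak Kleene logic: φ ∨ φ = i ∨ i = i
φ ∨ (φ ∨ φ) = i ∨ i = i
φ → (φ ∨ (φ ∨ φ)) = i → i = i  [any arg is the third value ⇒ result is the third value]
They differ because Łukasiewicz Ł3 and Weak Kleene logic treat i differently under the binary connectives.

⊤; i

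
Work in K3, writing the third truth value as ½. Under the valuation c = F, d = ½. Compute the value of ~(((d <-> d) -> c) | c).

½

d <-> d = ½ <-> ½ = ½
(d <-> d) -> c = ½ -> F = ½
((d <-> d) -> c) | c = ½ | F = ½
~(((d <-> d) -> c) | c) = ~½ = ½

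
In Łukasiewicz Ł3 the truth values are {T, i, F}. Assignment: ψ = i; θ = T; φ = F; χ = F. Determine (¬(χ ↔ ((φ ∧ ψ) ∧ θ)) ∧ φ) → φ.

T

φ ∧ ψ = F ∧ i = F
(φ ∧ ψ) ∧ θ = F ∧ T = F
χ ↔ ((φ ∧ ψ) ∧ θ) = F ↔ F = T
¬(χ ↔ ((φ ∧ ψ) ∧ θ)) = ¬T = F
¬(χ ↔ ((φ ∧ ψ) ∧ θ)) ∧ φ = F ∧ F = F
(¬(χ ↔ ((φ ∧ ψ) ∧ θ)) ∧ φ) → φ = F → F = T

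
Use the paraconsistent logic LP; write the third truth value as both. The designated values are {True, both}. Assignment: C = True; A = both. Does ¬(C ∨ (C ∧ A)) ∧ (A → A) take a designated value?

No

C ∧ A = True ∧ both = both
C ∨ (C ∧ A) = True ∨ both = True
¬(C ∨ (C ∧ A)) = ¬True = False
A → A = both → both = both  [¬both ∨ both]
¬(C ∨ (C ∧ A)) ∧ (A → A) = False ∧ both = False
False ∉ {True, both}.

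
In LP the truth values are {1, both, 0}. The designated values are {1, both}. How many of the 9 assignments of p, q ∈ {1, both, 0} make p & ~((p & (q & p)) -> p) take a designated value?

Designated under: (p=both, q=1); (p=both, q=both).

2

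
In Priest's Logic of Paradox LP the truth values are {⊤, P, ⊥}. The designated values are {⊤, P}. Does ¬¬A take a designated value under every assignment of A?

No

Countermodel: A=⊥ gives ⊥, which is not designated.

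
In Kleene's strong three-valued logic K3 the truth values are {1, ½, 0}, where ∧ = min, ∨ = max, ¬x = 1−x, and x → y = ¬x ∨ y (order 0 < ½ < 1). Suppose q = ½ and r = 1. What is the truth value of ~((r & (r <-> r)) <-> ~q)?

r <-> r = 1 <-> 1 = 1
r & (r <-> r) = 1 & 1 = 1
~q = ~½ = ½
(r & (r <-> r)) <-> ~q = 1 <-> ½ = ½
~((r & (r <-> r)) <-> ~q) = ~½ = ½

½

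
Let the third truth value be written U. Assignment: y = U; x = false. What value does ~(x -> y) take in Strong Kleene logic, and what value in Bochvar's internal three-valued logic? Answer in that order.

false; U

In Strong Kleene logic: x -> y = false -> U = true  [~false | U]
~(x -> y) = ~true = false
In Bochvar's internal three-valued logic: x -> y = false -> U = U
~(x -> y) = ~U = U
They differ because Strong Kleene logic and Bochvar's internal three-valued logic treat U differently under the binary connectives.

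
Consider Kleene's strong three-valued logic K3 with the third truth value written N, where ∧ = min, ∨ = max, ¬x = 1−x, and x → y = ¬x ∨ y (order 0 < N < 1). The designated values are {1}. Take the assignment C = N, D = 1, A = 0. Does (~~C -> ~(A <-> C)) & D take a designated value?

~C = ~N = N
~~C = ~N = N
A <-> C = 0 <-> N = N
~(A <-> C) = ~N = N
~~C -> ~(A <-> C) = N -> N = N  [~N | N]
(~~C -> ~(A <-> C)) & D = N & 1 = N
N ∉ {1}.

No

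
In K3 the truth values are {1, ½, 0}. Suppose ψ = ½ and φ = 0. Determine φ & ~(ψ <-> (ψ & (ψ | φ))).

0

ψ | φ = ½ | 0 = ½
ψ & (ψ | φ) = ½ & ½ = ½
ψ <-> (ψ & (ψ | φ)) = ½ <-> ½ = ½
~(ψ <-> (ψ & (ψ | φ))) = ~½ = ½
φ & ~(ψ <-> (ψ & (ψ | φ))) = 0 & ½ = 0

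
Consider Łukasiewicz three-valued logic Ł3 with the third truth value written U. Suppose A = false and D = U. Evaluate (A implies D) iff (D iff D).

true

A implies D = false implies U = true  [min(1, 1−0+½)]
D iff D = U iff U = true
(A implies D) iff (D iff D) = true iff true = true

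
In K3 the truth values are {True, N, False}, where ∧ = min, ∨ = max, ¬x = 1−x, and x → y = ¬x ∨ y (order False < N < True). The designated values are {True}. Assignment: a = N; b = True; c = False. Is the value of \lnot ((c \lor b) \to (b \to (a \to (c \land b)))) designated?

No

c \lor b = False \lor True = True
c \land b = False \land True = False
a \to (c \land b) = N \to False = N  [\lnot N \lor False]
b \to (a \to (c \land b)) = True \to N = N
(c \lor b) \to (b \to (a \to (c \land b))) = True \to N = N
\lnot ((c \lor b) \to (b \to (a \to (c \land b)))) = \lnot N = N
N ∉ {True}.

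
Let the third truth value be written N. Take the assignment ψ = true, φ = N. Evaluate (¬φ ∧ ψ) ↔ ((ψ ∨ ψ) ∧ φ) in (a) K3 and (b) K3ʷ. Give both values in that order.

In K3: ¬φ = ¬N = N
¬φ ∧ ψ = N ∧ true = N
ψ ∨ ψ = true ∨ true = true
(ψ ∨ ψ) ∧ φ = true ∧ N = N
(¬φ ∧ ψ) ↔ ((ψ ∨ ψ) ∧ φ) = N ↔ N = N
In K3ʷ: ¬φ = ¬N = N
¬φ ∧ ψ = N ∧ true = N
ψ ∨ ψ = true ∨ true = true
(ψ ∨ ψ) ∧ φ = true ∧ N = N
(¬φ ∧ ψ) ↔ ((ψ ∨ ψ) ∧ φ) = N ↔ N = N

N; N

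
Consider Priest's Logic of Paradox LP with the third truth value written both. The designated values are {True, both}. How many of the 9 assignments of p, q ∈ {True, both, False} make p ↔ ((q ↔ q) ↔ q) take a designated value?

7

Of the 9 assignments, 7 give a value in {True, both}.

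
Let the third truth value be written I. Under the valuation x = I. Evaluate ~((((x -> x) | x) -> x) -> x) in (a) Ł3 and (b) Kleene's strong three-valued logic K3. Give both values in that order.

In Ł3: x -> x = I -> I = ⊤  [min(1, 1−½+½)]
(x -> x) | x = ⊤ | I = ⊤
((x -> x) | x) -> x = ⊤ -> I = I
(((x -> x) | x) -> x) -> x = I -> I = ⊤
~((((x -> x) | x) -> x) -> x) = ~⊤ = ⊥
In Kleene's strong three-valued logic K3: x -> x = I -> I = I  [~I | I]
(x -> x) | x = I | I = I
((x -> x) | x) -> x = I -> I = I
(((x -> x) | x) -> x) -> x = I -> I = I
~((((x -> x) | x) -> x) -> x) = ~I = I
They differ because Ł3 and Kleene's strong three-valued logic K3 treat I differently under implication.

⊥; I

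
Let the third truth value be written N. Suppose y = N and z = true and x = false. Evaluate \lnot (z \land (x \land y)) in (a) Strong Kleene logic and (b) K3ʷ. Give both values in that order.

true; N

In Strong Kleene logic: x \land y = false \land N = false
z \land (x \land y) = true \land false = false
\lnot (z \land (x \land y)) = \lnot false = true
In K3ʷ: x \land y = false \land N = N
z \land (x \land y) = true \land N = N
\lnot (z \land (x \land y)) = \lnot N = N
They differ because Strong Kleene logic and K3ʷ treat N differently under the binary connectives.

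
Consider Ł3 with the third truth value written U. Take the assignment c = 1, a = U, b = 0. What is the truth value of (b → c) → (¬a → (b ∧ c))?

b → c = 0 → 1 = 1
¬a = ¬U = U
b ∧ c = 0 ∧ 1 = 0
¬a → (b ∧ c) = U → 0 = U  [min(1, 1−½+0)]
(b → c) → (¬a → (b ∧ c)) = 1 → U = U

U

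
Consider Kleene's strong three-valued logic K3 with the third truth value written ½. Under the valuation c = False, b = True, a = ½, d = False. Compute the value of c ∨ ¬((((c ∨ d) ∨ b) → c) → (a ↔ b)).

c ∨ d = False ∨ False = False
(c ∨ d) ∨ b = False ∨ True = True
((c ∨ d) ∨ b) → c = True → False = False
a ↔ b = ½ ↔ True = ½
(((c ∨ d) ∨ b) → c) → (a ↔ b) = False → ½ = True  [¬False ∨ ½]
¬((((c ∨ d) ∨ b) → c) → (a ↔ b)) = ¬True = False
c ∨ ¬((((c ∨ d) ∨ b) → c) → (a ↔ b)) = False ∨ False = False

False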